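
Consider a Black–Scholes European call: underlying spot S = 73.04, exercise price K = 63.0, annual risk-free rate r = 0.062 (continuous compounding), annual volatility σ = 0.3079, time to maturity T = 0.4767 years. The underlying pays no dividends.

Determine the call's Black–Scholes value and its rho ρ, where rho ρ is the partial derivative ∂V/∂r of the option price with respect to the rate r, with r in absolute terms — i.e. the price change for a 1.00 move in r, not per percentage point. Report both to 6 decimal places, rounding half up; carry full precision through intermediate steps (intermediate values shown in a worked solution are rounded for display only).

σ√T = 0.3079·√0.4767 = 0.212585
d₁ = (ln(S/K) + (r+σ²/2)T) / (σ√T) = (ln(73.04/63.0) + (0.062+0.3079²/2)·0.4767) / 0.212585 = (0.147873 + 0.052152) / 0.212585 = 0.940914
d₂ = d₁ − σ√T = 0.940914 − 0.212585 = 0.728329
e^{−rT} = e^{−0.062·0.4767} = 0.970877
N(d₁) = 0.826626,  N(d₂) = 0.766794
Call price V = S·N(d₁) − K·e^{−rT}·N(d₂) = 60.376731 − 46.901151 = 13.475581
ρ = K·T·e^{−rT}·N(d₂) = 22.357778

price = 13.475581
ρ = 22.357778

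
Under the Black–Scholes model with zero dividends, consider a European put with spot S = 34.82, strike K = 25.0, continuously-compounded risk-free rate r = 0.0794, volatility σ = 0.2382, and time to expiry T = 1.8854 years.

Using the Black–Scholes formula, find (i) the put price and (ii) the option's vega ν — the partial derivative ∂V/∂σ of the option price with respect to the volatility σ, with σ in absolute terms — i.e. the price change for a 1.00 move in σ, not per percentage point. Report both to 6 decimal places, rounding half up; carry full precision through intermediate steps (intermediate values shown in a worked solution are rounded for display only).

price = 0.277782
ν = 5.017842

σ√T = 0.2382·√1.8854 = 0.327072
d₁ = (ln(S/K) + (r+σ²/2)T) / (σ√T) = (ln(34.82/25.0) + (0.0794+0.2382²/2)·1.8854) / 0.327072 = (0.331316 + 0.203189) / 0.327072 = 1.634211
d₂ = d₁ − σ√T = 1.634211 − 0.327072 = 1.307139
e^{−rT} = e^{−0.0794·1.8854} = 0.860966
N(−d₁) = 0.051107,  N(−d₂) = 0.095583
Put price V = K·e^{−rT}·N(−d₂) − S·N(−d₁) = 2.057336 − 1.779554 = 0.277782
φ(d₁) = (1/√(2π))·e^{−d₁²/2} = 0.104951
ν = S·φ(d₁)·√T = 5.017842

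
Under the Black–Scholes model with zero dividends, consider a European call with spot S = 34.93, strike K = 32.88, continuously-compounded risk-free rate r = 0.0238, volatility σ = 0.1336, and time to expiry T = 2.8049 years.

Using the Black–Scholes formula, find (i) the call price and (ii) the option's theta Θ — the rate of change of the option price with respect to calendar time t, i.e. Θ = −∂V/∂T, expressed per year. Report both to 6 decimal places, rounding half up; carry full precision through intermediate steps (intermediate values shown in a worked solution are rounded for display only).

price = 5.470264
Θ = -0.935822

σ√T = 0.1336·√2.8049 = 0.223751
d₁ = (ln(S/K) + (r+σ²/2)T) / (σ√T) = (ln(34.93/32.88) + (0.0238+0.1336²/2)·2.8049) / 0.223751 = (0.060481 + 0.091789) / 0.223751 = 0.680535
d₂ = d₁ − σ√T = 0.680535 − 0.223751 = 0.456784
e^{−rT} = e^{−0.0238·2.8049} = 0.935423
N(d₁) = 0.751917,  N(d₂) = 0.676087
Call price V = S·N(d₁) − K·e^{−rT}·N(d₂) = 26.264462 − 20.794198 = 5.470264
φ(d₁) = (1/√(2π))·e^{−d₁²/2} = 0.316478
Θ = −S·φ(d₁)·σ/(2√T) − r·K·e^{−rT}·N(d₂) = −0.440920 − 0.494902 = -0.935822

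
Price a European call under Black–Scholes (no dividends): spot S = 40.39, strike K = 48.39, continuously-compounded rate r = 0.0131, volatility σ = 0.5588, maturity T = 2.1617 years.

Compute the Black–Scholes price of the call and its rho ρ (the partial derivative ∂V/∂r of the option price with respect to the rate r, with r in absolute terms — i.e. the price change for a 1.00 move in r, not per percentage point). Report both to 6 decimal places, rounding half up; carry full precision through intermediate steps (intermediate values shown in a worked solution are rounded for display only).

price = 10.836029
ρ = 28.013354

σ√T = 0.5588·√2.1617 = 0.821588
d₁ = (ln(S/K) + (r+σ²/2)T) / (σ√T) = (ln(40.39/48.39) + (0.0131+0.5588²/2)·2.1617) / 0.821588 = (-0.180711 + 0.365822) / 0.821588 = 0.225309
d₂ = d₁ − σ√T = 0.225309 − 0.821588 = -0.596280
e^{−rT} = e^{−0.0131·2.1617} = 0.972079
N(d₁) = 0.589130,  N(d₂) = 0.275494
Call price V = S·N(d₁) − K·e^{−rT}·N(d₂) = 23.794975 − 12.958946 = 10.836029
ρ = K·T·e^{−rT}·N(d₂) = 28.013354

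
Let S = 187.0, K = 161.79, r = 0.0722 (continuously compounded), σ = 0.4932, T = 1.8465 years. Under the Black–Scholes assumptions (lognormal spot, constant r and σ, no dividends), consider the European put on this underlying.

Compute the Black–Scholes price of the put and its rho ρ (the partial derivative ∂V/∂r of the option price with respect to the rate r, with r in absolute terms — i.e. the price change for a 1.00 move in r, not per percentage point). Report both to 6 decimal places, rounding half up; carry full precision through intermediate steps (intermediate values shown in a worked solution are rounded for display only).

price = 23.915353
ρ = -122.403553

σ√T = 0.4932·√1.8465 = 0.670190
d₁ = (ln(S/K) + (r+σ²/2)T) / (σ√T) = (ln(187.0/161.79) + (0.0722+0.4932²/2)·1.8465) / 0.670190 = (0.144809 + 0.357894) / 0.670190 = 0.750092
d₂ = d₁ − σ√T = 0.750092 − 0.670190 = 0.079902
e^{−rT} = e^{−0.0722·1.8465} = 0.875187
N(−d₁) = 0.226600,  N(−d₂) = 0.468158
Put price V = K·e^{−rT}·N(−d₂) − S·N(−d₁) = 66.289495 − 42.374142 = 23.915353
ρ = −K·T·e^{−rT}·N(−d₂) = -122.403553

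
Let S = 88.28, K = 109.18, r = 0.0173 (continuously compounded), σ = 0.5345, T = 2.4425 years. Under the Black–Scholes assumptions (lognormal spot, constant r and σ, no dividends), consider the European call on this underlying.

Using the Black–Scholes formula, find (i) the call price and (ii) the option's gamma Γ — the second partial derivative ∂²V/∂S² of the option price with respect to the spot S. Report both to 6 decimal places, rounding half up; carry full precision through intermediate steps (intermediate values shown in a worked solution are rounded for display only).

price = 23.655157
Γ = 0.005287

σ√T = 0.5345·√2.4425 = 0.835343
d₁ = (ln(S/K) + (r+σ²/2)T) / (σ√T) = (ln(88.28/109.18) + (0.0173+0.5345²/2)·2.4425) / 0.835343 = (-0.212484 + 0.391154) / 0.835343 = 0.213888
d₂ = d₁ − σ√T = 0.213888 − 0.835343 = -0.621455
e^{−rT} = e^{−0.0173·2.4425} = 0.958625
N(d₁) = 0.584683,  N(d₂) = 0.267150
Call price V = S·N(d₁) − K·e^{−rT}·N(d₂) = 51.615808 − 27.960651 = 23.655157
φ(d₁) = (1/√(2π))·e^{−d₁²/2} = 0.389920
Γ = φ(d₁) / (S·σ·√T) = 0.005287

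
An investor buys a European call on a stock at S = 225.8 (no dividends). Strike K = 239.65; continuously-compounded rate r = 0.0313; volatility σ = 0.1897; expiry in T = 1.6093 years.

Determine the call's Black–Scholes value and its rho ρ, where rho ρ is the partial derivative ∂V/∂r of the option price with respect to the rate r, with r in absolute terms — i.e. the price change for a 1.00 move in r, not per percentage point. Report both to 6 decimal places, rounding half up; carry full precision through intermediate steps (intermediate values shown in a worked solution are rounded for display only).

σ√T = 0.1897·√1.6093 = 0.240650
d₁ = (ln(S/K) + (r+σ²/2)T) / (σ√T) = (ln(225.8/239.65) + (0.0313+0.1897²/2)·1.6093) / 0.240650 = (-0.059530 + 0.079327) / 0.240650 = 0.082266
d₂ = d₁ − σ√T = 0.082266 − 0.240650 = -0.158384
e^{−rT} = e^{−0.0313·1.6093} = 0.950876
N(d₁) = 0.532783,  N(d₂) = 0.437077
Call price V = S·N(d₁) − K·e^{−rT}·N(d₂) = 120.302309 − 99.600106 = 20.702203
ρ = K·T·e^{−rT}·N(d₂) = 160.286450

price = 20.702203
ρ = 160.286450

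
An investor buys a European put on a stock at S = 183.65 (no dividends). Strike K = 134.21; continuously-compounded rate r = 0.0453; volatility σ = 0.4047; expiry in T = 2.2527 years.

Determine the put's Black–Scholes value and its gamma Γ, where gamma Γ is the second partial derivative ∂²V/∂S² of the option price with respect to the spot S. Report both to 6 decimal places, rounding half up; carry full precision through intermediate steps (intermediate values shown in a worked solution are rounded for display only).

σ√T = 0.4047·√2.2527 = 0.607414
d₁ = (ln(S/K) + (r+σ²/2)T) / (σ√T) = (ln(183.65/134.21) + (0.0453+0.4047²/2)·2.2527) / 0.607414 = (0.313626 + 0.286523) / 0.607414 = 0.988040
d₂ = d₁ − σ√T = 0.988040 − 0.607414 = 0.380626
e^{−rT} = e^{−0.0453·2.2527} = 0.902987
N(−d₁) = 0.161567,  N(−d₂) = 0.351741
Put price V = K·e^{−rT}·N(−d₂) − S·N(−d₁) = 42.627386 − 29.671704 = 12.955682
φ(d₁) = (1/√(2π))·e^{−d₁²/2} = 0.244865
Γ = φ(d₁) / (S·σ·√T) = 0.002195

price = 12.955682
Γ = 0.002195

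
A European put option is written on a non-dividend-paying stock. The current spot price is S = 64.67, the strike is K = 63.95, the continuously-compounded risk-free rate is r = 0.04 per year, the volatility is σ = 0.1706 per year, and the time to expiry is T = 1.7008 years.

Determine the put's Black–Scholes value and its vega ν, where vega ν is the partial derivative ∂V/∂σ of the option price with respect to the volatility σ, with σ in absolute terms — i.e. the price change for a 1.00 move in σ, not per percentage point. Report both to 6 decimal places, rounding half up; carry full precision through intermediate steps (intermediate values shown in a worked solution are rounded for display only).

σ√T = 0.1706·√1.7008 = 0.222488
d₁ = (ln(S/K) + (r+σ²/2)T) / (σ√T) = (ln(64.67/63.95) + (0.04+0.1706²/2)·1.7008) / 0.222488 = (0.011196 + 0.092782) / 0.222488 = 0.467344
d₂ = d₁ − σ√T = 0.467344 − 0.222488 = 0.244857
e^{−rT} = e^{−0.04·1.7008} = 0.934231
N(−d₁) = 0.320127,  N(−d₂) = 0.403284
Put price V = K·e^{−rT}·N(−d₂) − S·N(−d₁) = 24.093801 − 20.702603 = 3.391198
φ(d₁) = (1/√(2π))·e^{−d₁²/2} = 0.357670
ν = S·φ(d₁)·√T = 30.165623

price = 3.391198
ν = 30.165623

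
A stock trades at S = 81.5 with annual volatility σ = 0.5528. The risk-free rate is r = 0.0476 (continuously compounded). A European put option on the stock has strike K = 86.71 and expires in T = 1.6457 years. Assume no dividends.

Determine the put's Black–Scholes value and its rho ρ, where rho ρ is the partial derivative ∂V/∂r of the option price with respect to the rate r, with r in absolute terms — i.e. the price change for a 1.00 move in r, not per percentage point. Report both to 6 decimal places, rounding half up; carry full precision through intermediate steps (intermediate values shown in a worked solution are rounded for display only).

price = 21.744039
ρ = -83.108798

σ√T = 0.5528·√1.6457 = 0.709159
d₁ = (ln(S/K) + (r+σ²/2)T) / (σ√T) = (ln(81.5/86.71) + (0.0476+0.5528²/2)·1.6457) / 0.709159 = (-0.061966 + 0.329788) / 0.709159 = 0.377662
d₂ = d₁ − σ√T = 0.377662 − 0.709159 = -0.331497
e^{−rT} = e^{−0.0476·1.6457} = 0.924654
N(−d₁) = 0.352841,  N(−d₂) = 0.629865
Put price V = K·e^{−rT}·N(−d₂) − S·N(−d₁) = 50.500576 − 28.756537 = 21.744039
ρ = −K·T·e^{−rT}·N(−d₂) = -83.108798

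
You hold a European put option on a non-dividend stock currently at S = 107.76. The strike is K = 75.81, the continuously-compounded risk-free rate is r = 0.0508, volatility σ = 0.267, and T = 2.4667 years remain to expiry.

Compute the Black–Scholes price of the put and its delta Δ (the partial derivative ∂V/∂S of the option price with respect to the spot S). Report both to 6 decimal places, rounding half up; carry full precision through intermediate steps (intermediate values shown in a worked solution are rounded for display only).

price = 2.234584
Δ = -0.088969

σ√T = 0.267·√2.4667 = 0.419343
d₁ = (ln(S/K) + (r+σ²/2)T) / (σ√T) = (ln(107.76/75.81) + (0.0508+0.267²/2)·2.4667) / 0.419343 = (0.351676 + 0.213233) / 0.419343 = 1.347129
d₂ = d₁ − σ√T = 1.347129 − 0.419343 = 0.927786
e^{−rT} = e^{−0.0508·2.4667} = 0.882225
N(−d₁) = 0.088969,  N(−d₂) = 0.176759
Put price V = K·e^{−rT}·N(−d₂) − S·N(−d₁) = 11.821928 − 9.587344 = 2.234584
Δ = −N(−d₁) = -0.088969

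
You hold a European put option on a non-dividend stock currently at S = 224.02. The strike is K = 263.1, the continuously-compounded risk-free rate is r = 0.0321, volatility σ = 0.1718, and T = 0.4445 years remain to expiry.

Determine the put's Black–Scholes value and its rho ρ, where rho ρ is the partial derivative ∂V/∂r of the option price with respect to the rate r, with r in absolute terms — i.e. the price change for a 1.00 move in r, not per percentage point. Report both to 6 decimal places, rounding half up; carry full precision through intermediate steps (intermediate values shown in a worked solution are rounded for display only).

price = 36.664544
ρ = -104.836157

σ√T = 0.1718·√0.4445 = 0.114540
d₁ = (ln(S/K) + (r+σ²/2)T) / (σ√T) = (ln(224.02/263.1) + (0.0321+0.1718²/2)·0.4445) / 0.114540 = (-0.160799 + 0.020828) / 0.114540 = -1.222019
d₂ = d₁ − σ√T = -1.222019 − 0.114540 = -1.336559
e^{−rT} = e^{−0.0321·0.4445} = 0.985833
N(−d₁) = 0.889150,  N(−d₂) = 0.909317
Put price V = K·e^{−rT}·N(−d₂) − S·N(−d₁) = 235.851872 − 199.187328 = 36.664544
ρ = −K·T·e^{−rT}·N(−d₂) = -104.836157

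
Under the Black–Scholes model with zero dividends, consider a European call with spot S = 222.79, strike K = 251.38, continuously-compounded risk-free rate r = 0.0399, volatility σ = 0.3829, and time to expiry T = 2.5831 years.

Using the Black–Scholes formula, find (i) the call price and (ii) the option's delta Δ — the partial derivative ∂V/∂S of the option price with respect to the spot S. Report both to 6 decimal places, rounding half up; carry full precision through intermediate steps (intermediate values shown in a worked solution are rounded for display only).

price = 52.361566
Δ = 0.609872

σ√T = 0.3829·√2.5831 = 0.615398
d₁ = (ln(S/K) + (r+σ²/2)T) / (σ√T) = (ln(222.79/251.38) + (0.0399+0.3829²/2)·2.5831) / 0.615398 = (-0.120736 + 0.292423) / 0.615398 = 0.278985
d₂ = d₁ − σ√T = 0.278985 − 0.615398 = -0.336413
e^{−rT} = e^{−0.0399·2.5831} = 0.902068
N(d₁) = 0.609872,  N(d₂) = 0.368280
Call price V = S·N(d₁) − K·e^{−rT}·N(d₂) = 135.873354 − 83.511788 = 52.361566
Δ = N(d₁) = 0.609872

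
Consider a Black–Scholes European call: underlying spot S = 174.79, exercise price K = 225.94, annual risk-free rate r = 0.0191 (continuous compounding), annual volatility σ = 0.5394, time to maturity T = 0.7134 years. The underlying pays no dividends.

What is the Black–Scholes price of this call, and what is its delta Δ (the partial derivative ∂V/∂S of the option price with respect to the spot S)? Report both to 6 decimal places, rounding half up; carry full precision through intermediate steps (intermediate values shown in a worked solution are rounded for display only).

price = 16.649181
Δ = 0.379916

σ√T = 0.5394·√0.7134 = 0.455593
d₁ = (ln(S/K) + (r+σ²/2)T) / (σ√T) = (ln(174.79/225.94) + (0.0191+0.5394²/2)·0.7134) / 0.455593 = (-0.256684 + 0.117409) / 0.455593 = -0.305701
d₂ = d₁ − σ√T = -0.305701 − 0.455593 = -0.761295
e^{−rT} = e^{−0.0191·0.7134} = 0.986466
N(d₁) = 0.379916,  N(d₂) = 0.223240
Call price V = S·N(d₁) − K·e^{−rT}·N(d₂) = 66.405516 − 49.756335 = 16.649181
Δ = N(d₁) = 0.379916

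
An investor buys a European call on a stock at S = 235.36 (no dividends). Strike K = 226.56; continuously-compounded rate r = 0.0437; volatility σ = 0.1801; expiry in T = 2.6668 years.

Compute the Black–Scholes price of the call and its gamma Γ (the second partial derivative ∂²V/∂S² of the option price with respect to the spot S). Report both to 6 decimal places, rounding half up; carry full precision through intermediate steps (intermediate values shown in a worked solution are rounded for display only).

σ√T = 0.1801·√2.6668 = 0.294109
d₁ = (ln(S/K) + (r+σ²/2)T) / (σ√T) = (ln(235.36/226.56) + (0.0437+0.1801²/2)·2.6668) / 0.294109 = (0.038106 + 0.159789) / 0.294109 = 0.672864
d₂ = d₁ − σ√T = 0.672864 − 0.294109 = 0.378755
e^{−rT} = e^{−0.0437·2.6668} = 0.889995
N(d₁) = 0.749483,  N(d₂) = 0.647565
Call price V = S·N(d₁) − K·e^{−rT}·N(d₂) = 176.398376 − 130.573297 = 45.825080
φ(d₁) = (1/√(2π))·e^{−d₁²/2} = 0.318125
Γ = φ(d₁) / (S·σ·√T) = 0.004596

price = 45.825080
Γ = 0.004596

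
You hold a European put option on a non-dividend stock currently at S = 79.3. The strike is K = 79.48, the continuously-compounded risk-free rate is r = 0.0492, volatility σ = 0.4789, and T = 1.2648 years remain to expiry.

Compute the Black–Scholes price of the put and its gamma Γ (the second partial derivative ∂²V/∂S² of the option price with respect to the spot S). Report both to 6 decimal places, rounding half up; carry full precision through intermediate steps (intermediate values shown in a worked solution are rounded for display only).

price = 14.136348
Γ = 0.008688

σ√T = 0.4789·√1.2648 = 0.538587
d₁ = (ln(S/K) + (r+σ²/2)T) / (σ√T) = (ln(79.3/79.48) + (0.0492+0.4789²/2)·1.2648) / 0.538587 = (-0.002267 + 0.207266) / 0.538587 = 0.380623
d₂ = d₁ − σ√T = 0.380623 − 0.538587 = -0.157963
e^{−rT} = e^{−0.0492·1.2648} = 0.939668
N(−d₁) = 0.351741,  N(−d₂) = 0.562757
Put price V = K·e^{−rT}·N(−d₂) − S·N(−d₁) = 42.029437 − 27.893089 = 14.136348
φ(d₁) = (1/√(2π))·e^{−d₁²/2} = 0.371066
Γ = φ(d₁) / (S·σ·√T) = 0.008688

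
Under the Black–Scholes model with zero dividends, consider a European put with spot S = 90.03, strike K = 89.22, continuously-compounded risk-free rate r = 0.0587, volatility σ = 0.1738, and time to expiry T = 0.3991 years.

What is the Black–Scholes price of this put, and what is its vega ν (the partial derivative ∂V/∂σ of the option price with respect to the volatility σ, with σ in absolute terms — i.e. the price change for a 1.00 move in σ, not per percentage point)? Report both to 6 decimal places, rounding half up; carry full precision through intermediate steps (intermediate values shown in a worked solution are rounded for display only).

σ√T = 0.1738·√0.3991 = 0.109797
d₁ = (ln(S/K) + (r+σ²/2)T) / (σ√T) = (ln(90.03/89.22) + (0.0587+0.1738²/2)·0.3991) / 0.109797 = (0.009038 + 0.029455) / 0.109797 = 0.350579
d₂ = d₁ − σ√T = 0.350579 − 0.109797 = 0.240782
e^{−rT} = e^{−0.0587·0.3991} = 0.976845
N(−d₁) = 0.362952,  N(−d₂) = 0.404862
Put price V = K·e^{−rT}·N(−d₂) − S·N(−d₁) = 35.285382 − 32.676564 = 2.608819
φ(d₁) = (1/√(2π))·e^{−d₁²/2} = 0.375164
ν = S·φ(d₁)·√T = 21.337793

price = 2.608819
ν = 21.337793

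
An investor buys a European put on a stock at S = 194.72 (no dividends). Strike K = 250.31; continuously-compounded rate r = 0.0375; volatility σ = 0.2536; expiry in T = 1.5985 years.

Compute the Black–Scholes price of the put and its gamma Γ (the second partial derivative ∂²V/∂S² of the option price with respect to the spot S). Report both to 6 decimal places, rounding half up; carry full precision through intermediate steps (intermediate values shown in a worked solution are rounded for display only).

price = 52.603135
Γ = 0.005811

σ√T = 0.2536·√1.5985 = 0.320631
d₁ = (ln(S/K) + (r+σ²/2)T) / (σ√T) = (ln(194.72/250.31) + (0.0375+0.2536²/2)·1.5985) / 0.320631 = (-0.251138 + 0.111346) / 0.320631 = -0.435989
d₂ = d₁ − σ√T = -0.435989 − 0.320631 = -0.756620
e^{−rT} = e^{−0.0375·1.5985} = 0.941818
N(−d₁) = 0.668578,  N(−d₂) = 0.775361
Put price V = K·e^{−rT}·N(−d₂) − S·N(−d₁) = 182.788580 − 130.185445 = 52.603135
φ(d₁) = (1/√(2π))·e^{−d₁²/2} = 0.362772
Γ = φ(d₁) / (S·σ·√T) = 0.005811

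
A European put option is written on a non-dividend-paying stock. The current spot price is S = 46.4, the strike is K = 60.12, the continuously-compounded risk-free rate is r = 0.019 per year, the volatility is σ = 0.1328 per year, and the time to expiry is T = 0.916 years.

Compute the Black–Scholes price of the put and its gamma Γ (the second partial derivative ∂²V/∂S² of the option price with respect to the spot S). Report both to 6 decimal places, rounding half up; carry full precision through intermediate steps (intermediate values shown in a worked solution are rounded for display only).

price = 12.755950
Γ = 0.012502

σ√T = 0.1328·√0.916 = 0.127100
d₁ = (ln(S/K) + (r+σ²/2)T) / (σ√T) = (ln(46.4/60.12) + (0.019+0.1328²/2)·0.916) / 0.127100 = (-0.259043 + 0.025481) / 0.127100 = -1.837622
d₂ = d₁ − σ√T = -1.837622 − 0.127100 = -1.964722
e^{−rT} = e^{−0.019·0.916} = 0.982747
N(−d₁) = 0.966941,  N(−d₂) = 0.975277
Put price V = K·e^{−rT}·N(−d₂) − S·N(−d₁) = 57.622010 − 44.866059 = 12.755950
φ(d₁) = (1/√(2π))·e^{−d₁²/2} = 0.073729
Γ = φ(d₁) / (S·σ·√T) = 0.012502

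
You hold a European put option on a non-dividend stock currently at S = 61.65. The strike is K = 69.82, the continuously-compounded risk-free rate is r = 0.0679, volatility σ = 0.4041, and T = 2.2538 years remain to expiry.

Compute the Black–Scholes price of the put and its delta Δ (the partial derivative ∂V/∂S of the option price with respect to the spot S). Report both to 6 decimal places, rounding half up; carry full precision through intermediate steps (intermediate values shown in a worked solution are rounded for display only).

σ√T = 0.4041·√2.2538 = 0.606662
d₁ = (ln(S/K) + (r+σ²/2)T) / (σ√T) = (ln(61.65/69.82) + (0.0679+0.4041²/2)·2.2538) / 0.606662 = (-0.124447 + 0.337052) / 0.606662 = 0.350451
d₂ = d₁ − σ√T = 0.350451 − 0.606662 = -0.256211
e^{−rT} = e^{−0.0679·2.2538} = 0.858101
N(−d₁) = 0.363000,  N(−d₂) = 0.601106
Put price V = K·e^{−rT}·N(−d₂) − S·N(−d₁) = 36.013851 − 22.378968 = 13.634883
Δ = −N(−d₁) = -0.363000

price = 13.634883
Δ = -0.363000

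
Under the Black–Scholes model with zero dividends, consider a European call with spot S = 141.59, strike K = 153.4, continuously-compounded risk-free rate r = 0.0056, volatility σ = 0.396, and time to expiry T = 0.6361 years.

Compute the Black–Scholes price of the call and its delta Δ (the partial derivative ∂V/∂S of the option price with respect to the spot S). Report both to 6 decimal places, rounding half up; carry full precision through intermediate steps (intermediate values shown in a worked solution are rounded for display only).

σ√T = 0.396·√0.6361 = 0.315833
d₁ = (ln(S/K) + (r+σ²/2)T) / (σ√T) = (ln(141.59/153.4) + (0.0056+0.396²/2)·0.6361) / 0.315833 = (-0.080113 + 0.053437) / 0.315833 = -0.084462
d₂ = d₁ − σ√T = -0.084462 − 0.315833 = -0.400295
e^{−rT} = e^{−0.0056·0.6361} = 0.996444
N(d₁) = 0.466345,  N(d₂) = 0.344470
Call price V = S·N(d₁) − K·e^{−rT}·N(d₂) = 66.029738 − 52.653741 = 13.375996
Δ = N(d₁) = 0.466345

price = 13.375996
Δ = 0.466345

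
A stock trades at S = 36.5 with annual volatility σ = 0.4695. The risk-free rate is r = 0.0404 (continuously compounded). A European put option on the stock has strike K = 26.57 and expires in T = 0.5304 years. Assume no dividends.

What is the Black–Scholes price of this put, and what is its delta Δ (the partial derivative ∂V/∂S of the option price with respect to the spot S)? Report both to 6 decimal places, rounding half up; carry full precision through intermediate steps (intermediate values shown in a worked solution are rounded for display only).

price = 0.884127
Δ = -0.122563

σ√T = 0.4695·√0.5304 = 0.341930
d₁ = (ln(S/K) + (r+σ²/2)T) / (σ√T) = (ln(36.5/26.57) + (0.0404+0.4695²/2)·0.5304) / 0.341930 = (0.317530 + 0.079886) / 0.341930 = 1.162272
d₂ = d₁ − σ√T = 1.162272 − 0.341930 = 0.820342
e^{−rT} = e^{−0.0404·0.5304} = 0.978800
N(−d₁) = 0.122563,  N(−d₂) = 0.206011
Put price V = K·e^{−rT}·N(−d₂) − S·N(−d₁) = 5.357659 − 4.473532 = 0.884127
Δ = −N(−d₁) = -0.122563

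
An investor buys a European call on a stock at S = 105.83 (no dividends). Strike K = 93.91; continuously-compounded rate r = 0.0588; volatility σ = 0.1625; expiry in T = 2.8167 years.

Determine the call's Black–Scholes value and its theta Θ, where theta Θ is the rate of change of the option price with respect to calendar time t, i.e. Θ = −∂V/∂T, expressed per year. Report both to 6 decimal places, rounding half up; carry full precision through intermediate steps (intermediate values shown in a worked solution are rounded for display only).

price = 28.153289
Θ = -4.845802

σ√T = 0.1625·√2.8167 = 0.272724
d₁ = (ln(S/K) + (r+σ²/2)T) / (σ√T) = (ln(105.83/93.91) + (0.0588+0.1625²/2)·2.8167) / 0.272724 = (0.119497 + 0.202811) / 0.272724 = 1.181811
d₂ = d₁ − σ√T = 1.181811 − 0.272724 = 0.909086
e^{−rT} = e^{−0.0588·2.8167} = 0.847367
N(d₁) = 0.881360,  N(d₂) = 0.818348
Call price V = S·N(d₁) − K·e^{−rT}·N(d₂) = 93.274285 − 65.120996 = 28.153289
φ(d₁) = (1/√(2π))·e^{−d₁²/2} = 0.198438
Θ = −S·φ(d₁)·σ/(2√T) − r·K·e^{−rT}·N(d₂) = −1.016688 − 3.829115 = -4.845802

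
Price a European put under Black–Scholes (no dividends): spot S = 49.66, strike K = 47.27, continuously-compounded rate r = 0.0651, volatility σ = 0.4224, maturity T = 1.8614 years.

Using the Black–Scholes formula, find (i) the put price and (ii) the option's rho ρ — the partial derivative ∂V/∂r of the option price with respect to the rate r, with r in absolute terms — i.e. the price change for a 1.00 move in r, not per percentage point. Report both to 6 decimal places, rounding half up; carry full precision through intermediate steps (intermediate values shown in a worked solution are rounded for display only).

σ√T = 0.4224·√1.8614 = 0.576294
d₁ = (ln(S/K) + (r+σ²/2)T) / (σ√T) = (ln(49.66/47.27) + (0.0651+0.4224²/2)·1.8614) / 0.576294 = (0.049324 + 0.287234) / 0.576294 = 0.584005
d₂ = d₁ − σ√T = 0.584005 − 0.576294 = 0.007711
e^{−rT} = e^{−0.0651·1.8614} = 0.885877
N(−d₁) = 0.279609,  N(−d₂) = 0.496924
Put price V = K·e^{−rT}·N(−d₂) − S·N(−d₁) = 20.808882 − 13.885360 = 6.923521
ρ = −K·T·e^{−rT}·N(−d₂) = -38.733652

price = 6.923521
ρ = -38.733652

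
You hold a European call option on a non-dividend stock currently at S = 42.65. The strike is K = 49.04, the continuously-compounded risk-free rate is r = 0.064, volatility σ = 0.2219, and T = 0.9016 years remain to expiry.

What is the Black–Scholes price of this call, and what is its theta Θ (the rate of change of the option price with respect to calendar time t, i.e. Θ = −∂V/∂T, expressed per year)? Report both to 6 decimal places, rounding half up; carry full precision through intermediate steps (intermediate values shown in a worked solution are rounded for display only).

price = 2.188144
Θ = -2.830147

σ√T = 0.2219·√0.9016 = 0.210700
d₁ = (ln(S/K) + (r+σ²/2)T) / (σ√T) = (ln(42.65/49.04) + (0.064+0.2219²/2)·0.9016) / 0.210700 = (-0.139609 + 0.079900) / 0.210700 = -0.283386
d₂ = d₁ − σ√T = -0.283386 − 0.210700 = -0.494086
e^{−rT} = e^{−0.064·0.9016} = 0.943931
N(d₁) = 0.388440,  N(d₂) = 0.310623
Call price V = S·N(d₁) − K·e^{−rT}·N(d₂) = 16.566986 − 14.378841 = 2.188144
φ(d₁) = (1/√(2π))·e^{−d₁²/2} = 0.383241
Θ = −S·φ(d₁)·σ/(2√T) − r·K·e^{−rT}·N(d₂) = −1.909901 − 0.920246 = -2.830147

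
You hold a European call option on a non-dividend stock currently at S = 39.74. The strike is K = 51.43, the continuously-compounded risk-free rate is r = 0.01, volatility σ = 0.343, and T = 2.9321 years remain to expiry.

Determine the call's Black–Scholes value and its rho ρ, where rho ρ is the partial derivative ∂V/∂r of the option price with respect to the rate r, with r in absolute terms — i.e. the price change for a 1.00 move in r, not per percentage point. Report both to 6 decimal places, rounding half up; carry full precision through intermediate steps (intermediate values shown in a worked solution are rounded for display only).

price = 6.004289
ρ = 36.225166

σ√T = 0.343·√2.9321 = 0.587332
d₁ = (ln(S/K) + (r+σ²/2)T) / (σ√T) = (ln(39.74/51.43) + (0.01+0.343²/2)·2.9321) / 0.587332 = (-0.257863 + 0.201800) / 0.587332 = -0.095454
d₂ = d₁ − σ√T = -0.095454 − 0.587332 = -0.682786
e^{−rT} = e^{−0.01·2.9321} = 0.971105
N(d₁) = 0.461977,  N(d₂) = 0.247371
Call price V = S·N(d₁) − K·e^{−rT}·N(d₂) = 18.358972 − 12.354683 = 6.004289
ρ = K·T·e^{−rT}·N(d₂) = 36.225166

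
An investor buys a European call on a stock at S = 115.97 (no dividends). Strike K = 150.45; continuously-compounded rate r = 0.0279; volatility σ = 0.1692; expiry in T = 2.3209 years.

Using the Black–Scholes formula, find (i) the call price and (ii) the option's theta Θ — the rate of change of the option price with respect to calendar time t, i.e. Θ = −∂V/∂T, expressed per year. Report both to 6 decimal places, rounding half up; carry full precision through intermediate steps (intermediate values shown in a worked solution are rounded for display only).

σ√T = 0.1692·√2.3209 = 0.257768
d₁ = (ln(S/K) + (r+σ²/2)T) / (σ√T) = (ln(115.97/150.45) + (0.0279+0.1692²/2)·2.3209) / 0.257768 = (-0.260299 + 0.097975) / 0.257768 = -0.629730
d₂ = d₁ − σ√T = -0.629730 − 0.257768 = -0.887498
e^{−rT} = e^{−0.0279·2.3209} = 0.937299
N(d₁) = 0.264436,  N(d₂) = 0.187406
Call price V = S·N(d₁) − K·e^{−rT}·N(d₂) = 30.666604 − 26.427292 = 4.239312
φ(d₁) = (1/√(2π))·e^{−d₁²/2} = 0.327189
Θ = −S·φ(d₁)·σ/(2√T) − r·K·e^{−rT}·N(d₂) = −2.107104 − 0.737321 = -2.844426

price = 4.239312
Θ = -2.844426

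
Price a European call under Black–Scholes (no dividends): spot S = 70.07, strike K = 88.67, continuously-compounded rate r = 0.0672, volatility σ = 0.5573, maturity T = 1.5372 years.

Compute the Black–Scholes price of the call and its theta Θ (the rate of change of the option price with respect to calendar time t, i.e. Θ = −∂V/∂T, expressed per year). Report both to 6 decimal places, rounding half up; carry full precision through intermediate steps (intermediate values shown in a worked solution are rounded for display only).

σ√T = 0.5573·√1.5372 = 0.690962
d₁ = (ln(S/K) + (r+σ²/2)T) / (σ√T) = (ln(70.07/88.67) + (0.0672+0.5573²/2)·1.5372) / 0.690962 = (-0.235427 + 0.342014) / 0.690962 = 0.154259
d₂ = d₁ − σ√T = 0.154259 − 0.690962 = -0.536703
e^{−rT} = e^{−0.0672·1.5372} = 0.901857
N(d₁) = 0.561297,  N(d₂) = 0.295736
Call price V = S·N(d₁) − K·e^{−rT}·N(d₂) = 39.330104 − 23.649338 = 15.680766
φ(d₁) = (1/√(2π))·e^{−d₁²/2} = 0.394224
Θ = −S·φ(d₁)·σ/(2√T) − r·K·e^{−rT}·N(d₂) = −6.208245 − 1.589236 = -7.797480

price = 15.680766
Θ = -7.797480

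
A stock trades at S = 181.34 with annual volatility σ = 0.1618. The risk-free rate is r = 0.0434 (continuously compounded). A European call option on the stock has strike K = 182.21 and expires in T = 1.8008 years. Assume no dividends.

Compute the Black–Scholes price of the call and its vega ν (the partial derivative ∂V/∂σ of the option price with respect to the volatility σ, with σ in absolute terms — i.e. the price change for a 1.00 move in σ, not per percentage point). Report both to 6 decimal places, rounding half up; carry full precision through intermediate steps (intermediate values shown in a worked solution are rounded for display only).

price = 22.388032
ν = 87.872110

σ√T = 0.1618·√1.8008 = 0.217126
d₁ = (ln(S/K) + (r+σ²/2)T) / (σ√T) = (ln(181.34/182.21) + (0.0434+0.1618²/2)·1.8008) / 0.217126 = (-0.004786 + 0.101727) / 0.217126 = 0.446471
d₂ = d₁ − σ√T = 0.446471 − 0.217126 = 0.229345
e^{−rT} = e^{−0.0434·1.8008} = 0.924821
N(d₁) = 0.672372,  N(d₂) = 0.590700
Call price V = S·N(d₁) − K·e^{−rT}·N(d₂) = 121.927851 − 99.539819 = 22.388032
φ(d₁) = (1/√(2π))·e^{−d₁²/2} = 0.361098
ν = S·φ(d₁)·√T = 87.872110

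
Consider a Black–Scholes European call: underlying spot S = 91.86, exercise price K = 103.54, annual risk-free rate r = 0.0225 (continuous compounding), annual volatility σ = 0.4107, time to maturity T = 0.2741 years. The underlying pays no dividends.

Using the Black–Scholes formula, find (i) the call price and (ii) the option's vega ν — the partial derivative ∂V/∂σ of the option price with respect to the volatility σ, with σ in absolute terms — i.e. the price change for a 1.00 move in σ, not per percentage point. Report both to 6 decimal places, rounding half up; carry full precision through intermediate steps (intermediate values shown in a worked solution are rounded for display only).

σ√T = 0.4107·√0.2741 = 0.215020
d₁ = (ln(S/K) + (r+σ²/2)T) / (σ√T) = (ln(91.86/103.54) + (0.0225+0.4107²/2)·0.2741) / 0.215020 = (-0.119692 + 0.029284) / 0.215020 = -0.420464
d₂ = d₁ − σ√T = -0.420464 − 0.215020 = -0.635484
e^{−rT} = e^{−0.0225·0.2741} = 0.993852
N(d₁) = 0.337073,  N(d₂) = 0.262556
Call price V = S·N(d₁) − K·e^{−rT}·N(d₂) = 30.963550 − 27.017942 = 3.945608
φ(d₁) = (1/√(2π))·e^{−d₁²/2} = 0.365191
ν = S·φ(d₁)·√T = 17.563116

price = 3.945608
ν = 17.563116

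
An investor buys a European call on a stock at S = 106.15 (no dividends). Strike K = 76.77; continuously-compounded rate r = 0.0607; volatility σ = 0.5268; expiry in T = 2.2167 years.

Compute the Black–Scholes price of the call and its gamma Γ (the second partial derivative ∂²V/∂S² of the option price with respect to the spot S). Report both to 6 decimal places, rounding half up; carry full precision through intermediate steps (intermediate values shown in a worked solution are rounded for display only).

price = 50.032408
Γ = 0.002974

σ√T = 0.5268·√2.2167 = 0.784331
d₁ = (ln(S/K) + (r+σ²/2)T) / (σ√T) = (ln(106.15/76.77) + (0.0607+0.5268²/2)·2.2167) / 0.784331 = (0.324039 + 0.442141) / 0.784331 = 0.976859
d₂ = d₁ − σ√T = 0.976859 − 0.784331 = 0.192528
e^{−rT} = e^{−0.0607·2.2167} = 0.874106
N(d₁) = 0.835680,  N(d₂) = 0.576336
Call price V = S·N(d₁) − K·e^{−rT}·N(d₂) = 88.707479 − 38.675070 = 50.032408
φ(d₁) = (1/√(2π))·e^{−d₁²/2} = 0.247569
Γ = φ(d₁) / (S·σ·√T) = 0.002974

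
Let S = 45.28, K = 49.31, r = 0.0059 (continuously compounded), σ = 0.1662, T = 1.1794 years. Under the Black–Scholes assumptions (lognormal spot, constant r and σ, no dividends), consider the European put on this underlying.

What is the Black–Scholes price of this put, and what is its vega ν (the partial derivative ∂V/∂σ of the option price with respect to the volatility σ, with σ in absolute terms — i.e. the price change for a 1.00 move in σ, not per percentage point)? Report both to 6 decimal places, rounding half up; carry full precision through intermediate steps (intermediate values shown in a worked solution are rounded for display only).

σ√T = 0.1662·√1.1794 = 0.180494
d₁ = (ln(S/K) + (r+σ²/2)T) / (σ√T) = (ln(45.28/49.31) + (0.0059+0.1662²/2)·1.1794) / 0.180494 = (-0.085261 + 0.023247) / 0.180494 = -0.343581
d₂ = d₁ − σ√T = -0.343581 − 0.180494 = -0.524074
e^{−rT} = e^{−0.0059·1.1794} = 0.993066
N(−d₁) = 0.634419,  N(−d₂) = 0.699886
Put price V = K·e^{−rT}·N(−d₂) − S·N(−d₁) = 34.272089 − 28.726497 = 5.545592
φ(d₁) = (1/√(2π))·e^{−d₁²/2} = 0.376077
ν = S·φ(d₁)·√T = 18.493254

price = 5.545592
ν = 18.493254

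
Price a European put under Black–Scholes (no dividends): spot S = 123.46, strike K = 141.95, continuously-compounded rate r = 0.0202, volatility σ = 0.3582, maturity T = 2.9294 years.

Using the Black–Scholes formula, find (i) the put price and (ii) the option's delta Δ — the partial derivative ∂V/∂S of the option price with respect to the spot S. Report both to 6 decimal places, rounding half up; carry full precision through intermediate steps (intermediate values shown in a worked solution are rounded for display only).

price = 36.398499
Δ = -0.430374

σ√T = 0.3582·√2.9294 = 0.613077
d₁ = (ln(S/K) + (r+σ²/2)T) / (σ√T) = (ln(123.46/141.95) + (0.0202+0.3582²/2)·2.9294) / 0.613077 = (-0.139558 + 0.247105) / 0.613077 = 0.175423
d₂ = d₁ − σ√T = 0.175423 − 0.613077 = -0.437654
e^{−rT} = e^{−0.0202·2.9294} = 0.942543
N(−d₁) = 0.430374,  N(−d₂) = 0.669181
Put price V = K·e^{−rT}·N(−d₂) − S·N(−d₁) = 89.532424 − 53.133925 = 36.398499
Δ = −N(−d₁) = -0.430374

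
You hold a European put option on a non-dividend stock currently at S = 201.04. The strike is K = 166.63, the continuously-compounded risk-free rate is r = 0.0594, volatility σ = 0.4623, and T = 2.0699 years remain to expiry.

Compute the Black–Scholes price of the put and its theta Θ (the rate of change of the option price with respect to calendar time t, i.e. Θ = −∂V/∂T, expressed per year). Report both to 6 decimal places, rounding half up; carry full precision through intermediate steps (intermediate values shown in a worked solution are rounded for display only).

σ√T = 0.4623·√2.0699 = 0.665118
d₁ = (ln(S/K) + (r+σ²/2)T) / (σ√T) = (ln(201.04/166.63) + (0.0594+0.4623²/2)·2.0699) / 0.665118 = (0.187728 + 0.344143) / 0.665118 = 0.799664
d₂ = d₁ − σ√T = 0.799664 − 0.665118 = 0.134547
e^{−rT} = e^{−0.0594·2.0699} = 0.884306
N(−d₁) = 0.211953,  N(−d₂) = 0.446485
Put price V = K·e^{−rT}·N(−d₂) − S·N(−d₁) = 65.790450 − 42.610959 = 23.179491
φ(d₁) = (1/√(2π))·e^{−d₁²/2} = 0.289769
Θ = −S·φ(d₁)·σ/(2√T) + r·K·e^{−rT}·N(−d₂) = −9.359531 + 3.907953 = -5.451579

price = 23.179491
Θ = -5.451579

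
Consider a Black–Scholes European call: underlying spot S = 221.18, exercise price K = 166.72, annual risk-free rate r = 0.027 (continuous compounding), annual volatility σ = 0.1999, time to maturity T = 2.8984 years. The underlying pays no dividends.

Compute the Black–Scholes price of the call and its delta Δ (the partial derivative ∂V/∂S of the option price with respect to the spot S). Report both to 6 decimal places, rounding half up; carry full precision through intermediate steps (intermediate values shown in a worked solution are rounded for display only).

price = 71.625916
Δ = 0.890778

σ√T = 0.1999·√2.8984 = 0.340324
d₁ = (ln(S/K) + (r+σ²/2)T) / (σ√T) = (ln(221.18/166.72) + (0.027+0.1999²/2)·2.8984) / 0.340324 = (0.282661 + 0.136167) / 0.340324 = 1.230676
d₂ = d₁ − σ√T = 1.230676 − 0.340324 = 0.890352
e^{−rT} = e^{−0.027·2.8984} = 0.924727
N(d₁) = 0.890778,  N(d₂) = 0.813362
Call price V = S·N(d₁) − K·e^{−rT}·N(d₂) = 197.022266 − 125.396350 = 71.625916
Δ = N(d₁) = 0.890778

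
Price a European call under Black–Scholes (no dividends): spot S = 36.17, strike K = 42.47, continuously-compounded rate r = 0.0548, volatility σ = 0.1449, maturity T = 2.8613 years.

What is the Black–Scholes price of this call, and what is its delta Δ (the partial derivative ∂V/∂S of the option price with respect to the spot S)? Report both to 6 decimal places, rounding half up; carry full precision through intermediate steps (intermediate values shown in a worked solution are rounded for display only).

σ√T = 0.1449·√2.8613 = 0.245104
d₁ = (ln(S/K) + (r+σ²/2)T) / (σ√T) = (ln(36.17/42.47) + (0.0548+0.1449²/2)·2.8613) / 0.245104 = (-0.160568 + 0.186837) / 0.245104 = 0.107176
d₂ = d₁ − σ√T = 0.107176 − 0.245104 = -0.137928
e^{−rT} = e^{−0.0548·2.8613} = 0.854876
N(d₁) = 0.542675,  N(d₂) = 0.445149
Call price V = S·N(d₁) − K·e^{−rT}·N(d₂) = 19.628569 − 16.161825 = 3.466743
Δ = N(d₁) = 0.542675

price = 3.466743
Δ = 0.542675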